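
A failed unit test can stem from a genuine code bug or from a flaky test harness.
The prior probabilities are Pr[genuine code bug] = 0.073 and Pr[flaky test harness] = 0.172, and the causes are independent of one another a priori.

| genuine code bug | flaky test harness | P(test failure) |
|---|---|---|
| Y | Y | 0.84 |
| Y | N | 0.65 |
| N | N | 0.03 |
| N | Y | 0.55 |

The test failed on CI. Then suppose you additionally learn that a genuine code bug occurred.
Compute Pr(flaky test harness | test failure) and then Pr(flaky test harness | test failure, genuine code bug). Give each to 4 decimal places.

By total probability over the 4 (genuine code bug, flaky test harness) configurations:
  P(test failure) = 0.03*0.927*0.828 + 0.55*0.927*0.172 + 0.65*0.073*0.828 + 0.84*0.073*0.172
        = 0.023027 + 0.087694 + 0.039289 + 0.010547 = 0.160557
Configurations with flaky test harness contribute 0.098241, so
  P(flaky test harness | test failure) = 0.098241 / 0.160557 ≈ 0.6119

Now also conditioning on genuine code bug=true:
For the numerator, keep only flaky test harness=true terms: 0.84*0.172 = 0.144480
Normalizer over all consistent configurations: 0.65*0.828 + 0.84*0.172 = 0.682680
Posterior = 0.144480 / 0.682680 ≈ 0.2116
— genuine code bug explains away the evidence for flaky test harness.

Pr(flaky test harness | test failure) ≈ 0.6119; Pr(flaky test harness | test failure, genuine code bug) ≈ 0.2116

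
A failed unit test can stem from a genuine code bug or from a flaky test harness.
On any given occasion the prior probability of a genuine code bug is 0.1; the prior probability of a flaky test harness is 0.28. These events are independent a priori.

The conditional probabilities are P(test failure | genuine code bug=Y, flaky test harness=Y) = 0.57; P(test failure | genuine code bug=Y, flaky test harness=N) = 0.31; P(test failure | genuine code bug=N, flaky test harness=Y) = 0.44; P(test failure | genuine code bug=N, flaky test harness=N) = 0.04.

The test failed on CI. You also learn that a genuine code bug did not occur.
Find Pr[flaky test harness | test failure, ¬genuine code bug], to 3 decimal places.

Enumerate both values of flaky test harness and weight by the priors:
  P(test failure | ¬genuine code bug) = 0.04·0.72 + 0.44·0.28
        = 0.028800 + 0.123200 = 0.152000
Configurations with flaky test harness contribute 0.123200, so
  P(flaky test harness | test failure, ¬genuine code bug) = 0.123200 / 0.152000 ≈ 0.811

Pr[flaky test harness | test failure, ¬genuine code bug] ≈ 0.811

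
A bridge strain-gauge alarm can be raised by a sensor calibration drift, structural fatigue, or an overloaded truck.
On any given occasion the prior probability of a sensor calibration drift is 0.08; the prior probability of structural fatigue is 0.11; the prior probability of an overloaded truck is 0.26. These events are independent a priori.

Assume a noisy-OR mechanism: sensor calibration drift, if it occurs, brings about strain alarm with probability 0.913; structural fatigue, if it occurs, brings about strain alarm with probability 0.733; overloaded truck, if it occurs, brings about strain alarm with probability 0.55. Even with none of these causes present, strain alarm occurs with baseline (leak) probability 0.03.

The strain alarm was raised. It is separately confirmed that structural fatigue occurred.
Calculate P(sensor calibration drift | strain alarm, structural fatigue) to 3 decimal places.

Under noisy-OR, P(strain alarm | causes) = 1 − (1−0.03)·∏(1−qᵢ) over the active causes.
For the numerator, keep only sensor calibration drift=true terms: 0.057866 + 0.020589 = 0.078455
The normalizing constant is 0.74101×0.92×0.74 + 0.883455×0.92×0.26 + 0.977468×0.08×0.74 + 0.989861×0.08×0.26 = 0.794257
P(sensor calibration drift | strain alarm, structural fatigue) = 0.078455/0.794257 ≈ 0.099

P(sensor calibration drift | strain alarm, structural fatigue) ≈ 0.099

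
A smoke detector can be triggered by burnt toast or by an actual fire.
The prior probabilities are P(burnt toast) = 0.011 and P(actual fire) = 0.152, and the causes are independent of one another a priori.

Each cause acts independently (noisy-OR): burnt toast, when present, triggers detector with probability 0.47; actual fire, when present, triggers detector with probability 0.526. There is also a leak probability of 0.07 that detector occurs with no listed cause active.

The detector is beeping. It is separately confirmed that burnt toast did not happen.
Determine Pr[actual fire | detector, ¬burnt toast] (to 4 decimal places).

Under noisy-OR, P(detector | causes) = 1 − (1−0.07)·∏(1−qᵢ) over the active causes.
P(detector | ¬burnt toast) = 0.07×0.848 + 0.55918×0.152 = 0.059360 + 0.084995 = 0.144355
Restricting to configurations with actual fire present: 0.55918×0.152 = 0.084995.
Hence the posterior is 0.084995/0.144355 ≈ 0.5888.

Pr[actual fire | detector, ¬burnt toast] ≈ 0.5888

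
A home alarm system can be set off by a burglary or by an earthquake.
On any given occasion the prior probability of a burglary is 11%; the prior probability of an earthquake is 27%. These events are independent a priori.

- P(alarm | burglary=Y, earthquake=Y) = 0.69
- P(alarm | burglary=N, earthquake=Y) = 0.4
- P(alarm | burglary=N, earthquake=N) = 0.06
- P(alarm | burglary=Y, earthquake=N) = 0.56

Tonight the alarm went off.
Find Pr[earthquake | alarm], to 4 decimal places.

Pr[earthquake | alarm] ≈ 0.5814

P(alarm) = 0.06·0.89·0.73 + 0.4·0.89·0.27 + 0.56·0.11·0.73 + 0.69·0.11·0.27 = 0.038982 + 0.096120 + 0.044968 + 0.020493 = 0.200563
Restricting to configurations with earthquake present: 0.096120 + 0.020493 = 0.116613.
P(earthquake | alarm) = 0.116613 / 0.200563 ≈ 0.5814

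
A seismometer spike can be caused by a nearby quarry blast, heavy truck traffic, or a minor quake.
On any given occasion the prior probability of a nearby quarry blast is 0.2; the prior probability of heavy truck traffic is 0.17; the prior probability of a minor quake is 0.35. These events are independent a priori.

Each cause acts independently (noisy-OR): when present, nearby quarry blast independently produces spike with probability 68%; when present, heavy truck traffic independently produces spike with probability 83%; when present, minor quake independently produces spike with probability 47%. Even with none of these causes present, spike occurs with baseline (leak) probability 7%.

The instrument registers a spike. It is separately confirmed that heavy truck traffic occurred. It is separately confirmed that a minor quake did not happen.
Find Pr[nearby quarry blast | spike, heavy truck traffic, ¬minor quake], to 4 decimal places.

Under noisy-OR, P(spike | causes) = 1 − (1−0.07)·∏(1−qᵢ) over the active causes.
Sum P(spike|·) weighted by the priors over both values of nearby quarry blast:
  P(spike | heavy truck traffic, ¬minor quake) = 0.8419*0.8 + 0.949408*0.2
        = 0.673520 + 0.189882 = 0.863402
The terms with nearby quarry blast present sum to 0.189882, so
  P(nearby quarry blast | spike, heavy truck traffic, ¬minor quake) = 0.189882 / 0.863402 ≈ 0.2199

Pr[nearby quarry blast | spike, heavy truck traffic, ¬minor quake] ≈ 0.2199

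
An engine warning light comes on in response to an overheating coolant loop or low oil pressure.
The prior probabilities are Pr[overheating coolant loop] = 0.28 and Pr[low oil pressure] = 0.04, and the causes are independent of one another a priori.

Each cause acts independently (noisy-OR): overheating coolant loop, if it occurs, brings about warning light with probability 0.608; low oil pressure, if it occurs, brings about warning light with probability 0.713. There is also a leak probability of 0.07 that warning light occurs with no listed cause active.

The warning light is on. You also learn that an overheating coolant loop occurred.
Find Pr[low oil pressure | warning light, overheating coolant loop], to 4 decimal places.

Under noisy-OR, P(warning light | causes) = 1 − (1−0.07)·∏(1−qᵢ) over the active causes.
P(warning light | overheating coolant loop) = 0.63544·0.96 + 0.895371·0.04 = 0.610022 + 0.035815 = 0.645837
Of this, 0.035815 comes from 0.895371·0.04 (the low oil pressure=true cases).
So P(low oil pressure | warning light, overheating coolant loop) = 0.035815/0.645837 ≈ 0.0555.

Pr[low oil pressure | warning light, overheating coolant loop] ≈ 0.0555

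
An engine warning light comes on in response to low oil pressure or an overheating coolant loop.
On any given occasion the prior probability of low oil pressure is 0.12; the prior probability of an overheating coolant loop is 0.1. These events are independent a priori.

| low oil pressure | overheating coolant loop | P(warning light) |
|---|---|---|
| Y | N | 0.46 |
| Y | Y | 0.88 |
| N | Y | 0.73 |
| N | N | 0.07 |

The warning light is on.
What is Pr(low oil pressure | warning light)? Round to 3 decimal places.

Enumerate the 4 (low oil pressure, overheating coolant loop) configurations and weight by the priors:
  P(warning light) = 0.07*0.88*0.9 + 0.73*0.88*0.1 + 0.46*0.12*0.9 + 0.88*0.12*0.1
        = 0.055440 + 0.064240 + 0.049680 + 0.010560 = 0.179920
Keeping only the low oil pressure-present terms gives 0.060240, so
  P(low oil pressure | warning light) = 0.060240 / 0.179920 ≈ 0.335

Pr(low oil pressure | warning light) ≈ 0.335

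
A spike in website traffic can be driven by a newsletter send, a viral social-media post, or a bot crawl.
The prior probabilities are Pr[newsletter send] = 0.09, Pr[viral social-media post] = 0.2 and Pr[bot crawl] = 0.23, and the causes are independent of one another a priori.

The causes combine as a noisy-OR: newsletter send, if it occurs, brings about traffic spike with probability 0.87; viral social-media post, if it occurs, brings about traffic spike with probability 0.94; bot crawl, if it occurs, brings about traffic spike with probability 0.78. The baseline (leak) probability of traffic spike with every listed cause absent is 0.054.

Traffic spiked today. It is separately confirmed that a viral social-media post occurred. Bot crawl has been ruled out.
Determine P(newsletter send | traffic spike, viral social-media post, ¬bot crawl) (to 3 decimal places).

Under noisy-OR, P(traffic spike | causes) = 1 − (1−0.054)·∏(1−qᵢ) over the active causes.
Numerator (weight on configurations with newsletter send): 0.992621×0.09 = 0.089336
The normalizing constant is 0.94324×0.91 + 0.992621×0.09 = 0.947684
P(newsletter send | traffic spike, viral social-media post, ¬bot crawl) = 0.089336/0.947684 ≈ 0.094

P(newsletter send | traffic spike, viral social-media post, ¬bot crawl) ≈ 0.094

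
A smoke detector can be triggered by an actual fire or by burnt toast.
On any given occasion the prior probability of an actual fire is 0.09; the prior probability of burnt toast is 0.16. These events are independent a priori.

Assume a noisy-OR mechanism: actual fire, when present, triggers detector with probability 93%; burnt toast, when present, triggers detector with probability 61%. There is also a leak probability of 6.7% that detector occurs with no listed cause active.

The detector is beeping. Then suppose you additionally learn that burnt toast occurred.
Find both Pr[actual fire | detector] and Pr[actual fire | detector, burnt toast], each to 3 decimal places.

Under noisy-OR, P(detector | causes) = 1 − (1−0.067)·∏(1−qᵢ) over the active causes.
Numerator (weight on configurations with actual fire): 0.070663 + 0.014033 = 0.084696
Denominator P(detector): 0.067·0.91·0.84 + 0.63613·0.91·0.16 + 0.93469·0.09·0.84 + 0.974529·0.09·0.16 = 0.228532
Posterior = 0.084696 / 0.228532 ≈ 0.371

With the extra evidence:
For the numerator, keep only actual fire=true terms: 0.974529·0.09 = 0.087708
The normalizing constant is 0.63613·0.91 + 0.974529·0.09 = 0.666586
P(actual fire | detector, burnt toast) = 0.087708/0.666586 ≈ 0.132

Pr[actual fire | detector] ≈ 0.371; Pr[actual fire | detector, burnt toast] ≈ 0.132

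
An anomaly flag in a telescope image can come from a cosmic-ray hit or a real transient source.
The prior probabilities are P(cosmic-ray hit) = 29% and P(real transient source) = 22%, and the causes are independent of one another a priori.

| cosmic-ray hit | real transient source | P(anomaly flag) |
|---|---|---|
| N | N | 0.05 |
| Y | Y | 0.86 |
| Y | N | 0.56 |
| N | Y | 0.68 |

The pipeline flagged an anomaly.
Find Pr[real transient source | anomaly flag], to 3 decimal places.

For the numerator, keep only real transient source=true terms: 0.106216 + 0.054868 = 0.161084
The normalizing constant is 0.05*0.71*0.78 + 0.68*0.71*0.22 + 0.56*0.29*0.78 + 0.86*0.29*0.22 = 0.315446
P(real transient source | anomaly flag) = 0.161084/0.315446 ≈ 0.511

Pr[real transient source | anomaly flag] ≈ 0.511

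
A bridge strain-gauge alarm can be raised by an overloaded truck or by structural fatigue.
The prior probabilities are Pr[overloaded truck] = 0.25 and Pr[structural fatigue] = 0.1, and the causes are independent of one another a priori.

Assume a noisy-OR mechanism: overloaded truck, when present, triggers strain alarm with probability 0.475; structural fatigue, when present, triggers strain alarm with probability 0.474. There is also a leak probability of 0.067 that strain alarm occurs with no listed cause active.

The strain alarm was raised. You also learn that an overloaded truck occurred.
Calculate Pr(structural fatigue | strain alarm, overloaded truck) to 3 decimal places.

Under noisy-OR, P(strain alarm | causes) = 1 − (1−0.067)·∏(1−qᵢ) over the active causes.
Weight on structural fatigue=true, given the evidence: 0.742352·0.1 = 0.074235
Normalizer over all consistent configurations: 0.510175·0.9 + 0.742352·0.1 = 0.533393
P(structural fatigue | strain alarm, overloaded truck) = 0.074235/0.533393 ≈ 0.139

Pr(structural fatigue | strain alarm, overloaded truck) ≈ 0.139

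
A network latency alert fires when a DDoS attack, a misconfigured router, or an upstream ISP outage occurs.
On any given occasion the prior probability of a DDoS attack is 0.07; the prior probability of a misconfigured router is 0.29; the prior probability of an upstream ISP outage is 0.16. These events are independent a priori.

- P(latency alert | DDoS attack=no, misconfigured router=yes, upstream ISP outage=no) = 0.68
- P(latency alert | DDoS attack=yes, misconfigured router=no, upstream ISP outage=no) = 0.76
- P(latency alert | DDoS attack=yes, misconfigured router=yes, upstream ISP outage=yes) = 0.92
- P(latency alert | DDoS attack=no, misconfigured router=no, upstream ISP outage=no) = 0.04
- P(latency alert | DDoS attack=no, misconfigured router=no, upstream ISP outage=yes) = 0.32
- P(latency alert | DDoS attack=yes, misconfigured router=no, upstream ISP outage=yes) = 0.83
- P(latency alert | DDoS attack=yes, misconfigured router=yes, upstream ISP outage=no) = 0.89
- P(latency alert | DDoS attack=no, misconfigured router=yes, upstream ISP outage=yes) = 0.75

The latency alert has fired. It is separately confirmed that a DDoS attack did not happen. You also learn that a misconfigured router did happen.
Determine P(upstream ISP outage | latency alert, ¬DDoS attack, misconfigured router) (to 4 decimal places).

P(upstream ISP outage | latency alert, ¬DDoS attack, misconfigured router) ≈ 0.1736

Sum P(latency alert|·) weighted by the priors over both values of upstream ISP outage:
  P(latency alert | ¬DDoS attack, misconfigured router) = 0.68*0.84 + 0.75*0.16
        = 0.571200 + 0.120000 = 0.691200
Configurations with upstream ISP outage contribute 0.120000, so
  P(upstream ISP outage | latency alert, ¬DDoS attack, misconfigured router) = 0.120000 / 0.691200 ≈ 0.1736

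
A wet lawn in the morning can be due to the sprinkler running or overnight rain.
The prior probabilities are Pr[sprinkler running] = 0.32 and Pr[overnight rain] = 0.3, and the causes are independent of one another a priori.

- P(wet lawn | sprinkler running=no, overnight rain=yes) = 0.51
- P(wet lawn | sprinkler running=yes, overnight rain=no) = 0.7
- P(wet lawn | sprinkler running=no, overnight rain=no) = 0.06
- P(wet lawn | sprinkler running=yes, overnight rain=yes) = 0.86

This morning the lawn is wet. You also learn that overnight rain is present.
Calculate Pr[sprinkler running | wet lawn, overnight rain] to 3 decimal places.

P(wet lawn | overnight rain) = 0.51·0.68 + 0.86·0.32 = 0.346800 + 0.275200 = 0.622000
Restricting to configurations with sprinkler running present: 0.86·0.32 = 0.275200.
So P(sprinkler running | wet lawn, overnight rain) = 0.275200/0.622000 ≈ 0.442.

Pr[sprinkler running | wet lawn, overnight rain] ≈ 0.442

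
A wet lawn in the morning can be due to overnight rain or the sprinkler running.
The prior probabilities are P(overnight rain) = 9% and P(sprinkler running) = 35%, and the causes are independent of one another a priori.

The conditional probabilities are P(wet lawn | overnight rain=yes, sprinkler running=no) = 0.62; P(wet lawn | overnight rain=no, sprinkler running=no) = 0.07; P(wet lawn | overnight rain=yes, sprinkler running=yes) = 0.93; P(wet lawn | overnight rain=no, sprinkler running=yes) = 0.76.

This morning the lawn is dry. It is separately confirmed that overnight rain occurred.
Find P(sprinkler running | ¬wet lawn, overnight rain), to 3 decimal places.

P(sprinkler running | ¬wet lawn, overnight rain) ≈ 0.090

P(¬wet lawn | overnight rain) = 0.38*0.65 + 0.07*0.35 = 0.247000 + 0.024500 = 0.271500
The sprinkler running-present share is 0.07*0.35 = 0.024500.
P(sprinkler running | ¬wet lawn, overnight rain) = 0.024500 / 0.271500 ≈ 0.090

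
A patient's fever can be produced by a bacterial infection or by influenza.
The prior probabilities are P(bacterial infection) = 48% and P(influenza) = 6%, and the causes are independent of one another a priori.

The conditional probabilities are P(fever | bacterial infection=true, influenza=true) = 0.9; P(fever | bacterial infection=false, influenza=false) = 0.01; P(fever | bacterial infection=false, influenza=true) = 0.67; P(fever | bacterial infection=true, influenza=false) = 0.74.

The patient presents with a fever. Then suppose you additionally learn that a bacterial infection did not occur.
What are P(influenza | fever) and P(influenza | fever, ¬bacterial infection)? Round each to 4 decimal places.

P(fever) = 0.01*0.52*0.94 + 0.67*0.52*0.06 + 0.74*0.48*0.94 + 0.9*0.48*0.06 = 0.004888 + 0.020904 + 0.333888 + 0.025920 = 0.385600
The influenza-present share is 0.020904 + 0.025920 = 0.046824.
Hence the posterior is 0.046824/0.385600 ≈ 0.1214.

With the extra evidence:
By total probability over both values of influenza:
  P(fever | ¬bacterial infection) = 0.01×0.94 + 0.67×0.06
        = 0.009400 + 0.040200 = 0.049600
Configurations with influenza contribute 0.040200, so
  P(influenza | fever, ¬bacterial infection) = 0.040200 / 0.049600 ≈ 0.8105
With bacterial infection excluded, influenza must carry more of the explanatory weight for the fever.

P(influenza | fever) ≈ 0.1214; P(influenza | fever, ¬bacterial infection) ≈ 0.8105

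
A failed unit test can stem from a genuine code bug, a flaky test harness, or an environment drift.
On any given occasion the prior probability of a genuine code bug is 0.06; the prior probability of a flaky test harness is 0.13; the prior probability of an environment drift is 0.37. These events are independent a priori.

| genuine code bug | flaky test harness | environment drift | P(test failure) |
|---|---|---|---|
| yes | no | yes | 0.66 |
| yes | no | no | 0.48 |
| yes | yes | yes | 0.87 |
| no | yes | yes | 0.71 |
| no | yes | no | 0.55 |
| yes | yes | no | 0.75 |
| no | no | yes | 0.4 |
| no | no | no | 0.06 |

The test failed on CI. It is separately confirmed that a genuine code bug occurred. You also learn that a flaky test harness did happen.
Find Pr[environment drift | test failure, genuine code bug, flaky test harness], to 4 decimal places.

Pr[environment drift | test failure, genuine code bug, flaky test harness] ≈ 0.4052

For the numerator, keep only environment drift=true terms: 0.87×0.37 = 0.321900
The normalizing constant is 0.75×0.63 + 0.87×0.37 = 0.794400
P(environment drift | test failure, genuine code bug, flaky test harness) = 0.321900/0.794400 ≈ 0.4052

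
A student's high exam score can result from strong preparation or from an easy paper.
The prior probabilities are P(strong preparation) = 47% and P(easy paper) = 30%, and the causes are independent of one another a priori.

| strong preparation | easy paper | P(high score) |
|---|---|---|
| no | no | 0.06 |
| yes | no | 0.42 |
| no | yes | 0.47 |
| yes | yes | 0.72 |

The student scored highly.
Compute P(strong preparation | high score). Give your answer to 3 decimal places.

P(high score) = 0.06×0.53×0.7 + 0.47×0.53×0.3 + 0.42×0.47×0.7 + 0.72×0.47×0.3 = 0.022260 + 0.074730 + 0.138180 + 0.101520 = 0.336690
Of this, 0.239700 comes from 0.138180 + 0.101520 (the strong preparation=true cases).
So P(strong preparation | high score) = 0.239700/0.336690 ≈ 0.712.

P(strong preparation | high score) ≈ 0.712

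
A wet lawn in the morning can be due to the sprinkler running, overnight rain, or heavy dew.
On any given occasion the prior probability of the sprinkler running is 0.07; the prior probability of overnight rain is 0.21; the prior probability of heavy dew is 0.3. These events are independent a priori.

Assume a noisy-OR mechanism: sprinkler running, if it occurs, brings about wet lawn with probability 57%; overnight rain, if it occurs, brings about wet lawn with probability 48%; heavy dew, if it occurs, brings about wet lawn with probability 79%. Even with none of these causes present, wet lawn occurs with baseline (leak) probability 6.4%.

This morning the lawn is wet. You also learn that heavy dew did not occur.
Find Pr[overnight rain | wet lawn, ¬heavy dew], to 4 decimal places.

Pr[overnight rain | wet lawn, ¬heavy dew] ≈ 0.5829

Under noisy-OR, P(wet lawn | causes) = 1 − (1−0.064)·∏(1−qᵢ) over the active causes.
Enumerate the 4 (sprinkler running, overnight rain) configurations and weight by the priors:
  P(wet lawn | ¬heavy dew) = 0.064*0.93*0.79 + 0.51328*0.93*0.21 + 0.59752*0.07*0.79 + 0.79071*0.07*0.21
        = 0.047021 + 0.100244 + 0.033043 + 0.011623 = 0.191931
The terms with overnight rain present sum to 0.111867, so
  P(overnight rain | wet lawn, ¬heavy dew) = 0.111867 / 0.191931 ≈ 0.5829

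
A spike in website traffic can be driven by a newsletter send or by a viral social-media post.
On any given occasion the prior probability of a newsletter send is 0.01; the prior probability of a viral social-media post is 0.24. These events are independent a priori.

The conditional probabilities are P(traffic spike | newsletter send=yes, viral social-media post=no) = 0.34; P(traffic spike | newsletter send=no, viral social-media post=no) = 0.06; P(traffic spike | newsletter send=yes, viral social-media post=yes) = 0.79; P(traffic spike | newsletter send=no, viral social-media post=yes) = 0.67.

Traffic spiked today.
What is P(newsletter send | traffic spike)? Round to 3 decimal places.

P(traffic spike) = 0.06·0.99·0.76 + 0.67·0.99·0.24 + 0.34·0.01·0.76 + 0.79·0.01·0.24 = 0.045144 + 0.159192 + 0.002584 + 0.001896 = 0.208816
The newsletter send-present share is 0.002584 + 0.001896 = 0.004480.
Hence the posterior is 0.004480/0.208816 ≈ 0.021.

P(newsletter send | traffic spike) ≈ 0.021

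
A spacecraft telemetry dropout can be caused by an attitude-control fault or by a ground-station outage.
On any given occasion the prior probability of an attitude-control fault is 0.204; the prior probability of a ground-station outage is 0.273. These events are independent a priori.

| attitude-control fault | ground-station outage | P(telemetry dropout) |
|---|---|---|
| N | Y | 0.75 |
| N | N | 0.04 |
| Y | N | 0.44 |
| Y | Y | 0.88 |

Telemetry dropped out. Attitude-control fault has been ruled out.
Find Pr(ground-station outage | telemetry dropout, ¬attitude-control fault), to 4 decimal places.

P(telemetry dropout | ¬attitude-control fault) = 0.04×0.727 + 0.75×0.273 = 0.029080 + 0.204750 = 0.233830
Restricting to configurations with ground-station outage present: 0.75×0.273 = 0.204750.
So P(ground-station outage | telemetry dropout, ¬attitude-control fault) = 0.204750/0.233830 ≈ 0.8756.

Pr(ground-station outage | telemetry dropout, ¬attitude-control fault) ≈ 0.8756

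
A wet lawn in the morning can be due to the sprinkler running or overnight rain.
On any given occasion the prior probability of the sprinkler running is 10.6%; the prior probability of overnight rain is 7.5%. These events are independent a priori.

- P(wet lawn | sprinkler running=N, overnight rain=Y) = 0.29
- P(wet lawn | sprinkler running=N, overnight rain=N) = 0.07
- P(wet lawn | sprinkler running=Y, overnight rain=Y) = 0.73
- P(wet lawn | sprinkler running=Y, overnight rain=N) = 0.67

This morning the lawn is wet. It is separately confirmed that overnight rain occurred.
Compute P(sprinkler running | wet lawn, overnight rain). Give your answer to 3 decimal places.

P(sprinkler running | wet lawn, overnight rain) ≈ 0.230

P(wet lawn | overnight rain) = 0.29×0.894 + 0.73×0.106 = 0.259260 + 0.077380 = 0.336640
The sprinkler running-present share is 0.73×0.106 = 0.077380.
P(sprinkler running | wet lawn, overnight rain) = 0.077380 / 0.336640 ≈ 0.230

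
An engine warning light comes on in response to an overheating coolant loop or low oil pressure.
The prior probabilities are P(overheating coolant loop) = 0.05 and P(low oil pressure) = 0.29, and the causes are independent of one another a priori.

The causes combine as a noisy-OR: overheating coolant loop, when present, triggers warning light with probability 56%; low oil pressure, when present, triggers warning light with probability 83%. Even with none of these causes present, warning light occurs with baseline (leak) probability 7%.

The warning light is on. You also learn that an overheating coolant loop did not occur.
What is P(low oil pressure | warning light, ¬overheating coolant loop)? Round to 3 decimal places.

Under noisy-OR, P(warning light | causes) = 1 − (1−0.07)·∏(1−qᵢ) over the active causes.
Numerator (weight on configurations with low oil pressure): 0.8419·0.29 = 0.244151
Normalizer over all consistent configurations: 0.07·0.71 + 0.8419·0.29 = 0.293851
Posterior = 0.244151 / 0.293851 ≈ 0.831

P(low oil pressure | warning light, ¬overheating coolant loop) ≈ 0.831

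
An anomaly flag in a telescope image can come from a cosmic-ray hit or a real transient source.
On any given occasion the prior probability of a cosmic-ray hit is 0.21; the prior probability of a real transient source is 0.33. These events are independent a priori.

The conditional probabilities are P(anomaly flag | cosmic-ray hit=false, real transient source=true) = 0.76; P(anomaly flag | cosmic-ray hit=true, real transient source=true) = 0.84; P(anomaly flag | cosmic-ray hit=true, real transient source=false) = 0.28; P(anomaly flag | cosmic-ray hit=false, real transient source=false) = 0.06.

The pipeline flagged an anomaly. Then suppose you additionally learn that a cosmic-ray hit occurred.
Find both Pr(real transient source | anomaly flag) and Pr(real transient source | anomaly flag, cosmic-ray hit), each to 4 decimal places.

Enumerate the 4 (cosmic-ray hit, real transient source) configurations and weight by the priors:
  P(anomaly flag) = 0.06·0.79·0.67 + 0.76·0.79·0.33 + 0.28·0.21·0.67 + 0.84·0.21·0.33
        = 0.031758 + 0.198132 + 0.039396 + 0.058212 = 0.327498
The terms with real transient source present sum to 0.256344, so
  P(real transient source | anomaly flag) = 0.256344 / 0.327498 ≈ 0.7827

With the extra evidence:
For the numerator, keep only real transient source=true terms: 0.84·0.33 = 0.277200
Denominator P(anomaly flag | cosmic-ray hit): 0.28·0.67 + 0.84·0.33 = 0.464800
Posterior = 0.277200 / 0.464800 ≈ 0.5964
— cosmic-ray hit explains away the evidence for real transient source.

Pr(real transient source | anomaly flag) ≈ 0.7827; Pr(real transient source | anomaly flag, cosmic-ray hit) ≈ 0.5964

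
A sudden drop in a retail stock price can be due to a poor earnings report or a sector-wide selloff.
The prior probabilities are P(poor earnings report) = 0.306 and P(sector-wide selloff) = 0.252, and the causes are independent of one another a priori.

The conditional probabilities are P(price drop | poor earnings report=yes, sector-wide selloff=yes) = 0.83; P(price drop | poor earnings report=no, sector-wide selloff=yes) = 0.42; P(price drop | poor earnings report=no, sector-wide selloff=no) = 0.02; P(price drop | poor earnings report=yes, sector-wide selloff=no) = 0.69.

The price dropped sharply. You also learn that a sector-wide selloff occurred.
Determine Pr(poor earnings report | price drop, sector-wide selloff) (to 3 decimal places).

Pr(poor earnings report | price drop, sector-wide selloff) ≈ 0.466

By total probability over both values of poor earnings report:
  P(price drop | sector-wide selloff) = 0.42·0.694 + 0.83·0.306
        = 0.291480 + 0.253980 = 0.545460
The terms with poor earnings report present sum to 0.253980, so
  P(poor earnings report | price drop, sector-wide selloff) = 0.253980 / 0.545460 ≈ 0.466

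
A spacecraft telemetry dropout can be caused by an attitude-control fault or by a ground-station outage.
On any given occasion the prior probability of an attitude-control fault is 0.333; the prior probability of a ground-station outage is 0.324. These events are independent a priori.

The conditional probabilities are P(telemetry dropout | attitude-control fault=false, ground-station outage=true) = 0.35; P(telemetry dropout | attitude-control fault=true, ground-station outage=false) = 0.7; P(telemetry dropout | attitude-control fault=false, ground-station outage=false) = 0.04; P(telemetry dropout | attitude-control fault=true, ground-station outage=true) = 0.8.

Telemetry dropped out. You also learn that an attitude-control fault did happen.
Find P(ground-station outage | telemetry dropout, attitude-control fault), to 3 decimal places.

Numerator (weight on configurations with ground-station outage): 0.8*0.324 = 0.259200
Normalizer over all consistent configurations: 0.7*0.676 + 0.8*0.324 = 0.732400
P(ground-station outage | telemetry dropout, attitude-control fault) = 0.259200/0.732400 ≈ 0.354

P(ground-station outage | telemetry dropout, attitude-control fault) ≈ 0.354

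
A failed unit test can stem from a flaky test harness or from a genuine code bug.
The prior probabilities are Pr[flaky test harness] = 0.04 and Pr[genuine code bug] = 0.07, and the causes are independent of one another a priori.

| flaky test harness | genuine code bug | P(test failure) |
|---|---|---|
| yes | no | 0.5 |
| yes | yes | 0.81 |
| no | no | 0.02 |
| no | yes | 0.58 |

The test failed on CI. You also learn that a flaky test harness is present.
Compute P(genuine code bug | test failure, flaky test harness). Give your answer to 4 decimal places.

By total probability over both values of genuine code bug:
  P(test failure | flaky test harness) = 0.5·0.93 + 0.81·0.07
        = 0.465000 + 0.056700 = 0.521700
The terms with genuine code bug present sum to 0.056700, so
  P(genuine code bug | test failure, flaky test harness) = 0.056700 / 0.521700 ≈ 0.1087

P(genuine code bug | test failure, flaky test harness) ≈ 0.1087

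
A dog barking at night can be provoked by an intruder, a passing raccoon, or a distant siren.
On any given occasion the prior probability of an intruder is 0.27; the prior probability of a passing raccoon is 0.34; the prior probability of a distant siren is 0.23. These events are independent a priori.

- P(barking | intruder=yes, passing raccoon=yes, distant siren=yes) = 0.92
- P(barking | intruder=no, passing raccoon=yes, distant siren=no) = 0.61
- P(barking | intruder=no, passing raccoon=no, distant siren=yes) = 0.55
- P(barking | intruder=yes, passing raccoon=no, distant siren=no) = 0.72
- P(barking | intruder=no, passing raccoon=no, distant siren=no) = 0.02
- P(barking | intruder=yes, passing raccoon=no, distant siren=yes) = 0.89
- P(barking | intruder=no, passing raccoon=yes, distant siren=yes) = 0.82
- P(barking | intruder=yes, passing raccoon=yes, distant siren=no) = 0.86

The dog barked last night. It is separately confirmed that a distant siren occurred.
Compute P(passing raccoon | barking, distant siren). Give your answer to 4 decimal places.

P(barking | distant siren) = 0.55·0.73·0.66 + 0.82·0.73·0.34 + 0.89·0.27·0.66 + 0.92·0.27·0.34 = 0.264990 + 0.203524 + 0.158598 + 0.084456 = 0.711568
The passing raccoon-present share is 0.203524 + 0.084456 = 0.287980.
Hence the posterior is 0.287980/0.711568 ≈ 0.4047.

P(passing raccoon | barking, distant siren) ≈ 0.4047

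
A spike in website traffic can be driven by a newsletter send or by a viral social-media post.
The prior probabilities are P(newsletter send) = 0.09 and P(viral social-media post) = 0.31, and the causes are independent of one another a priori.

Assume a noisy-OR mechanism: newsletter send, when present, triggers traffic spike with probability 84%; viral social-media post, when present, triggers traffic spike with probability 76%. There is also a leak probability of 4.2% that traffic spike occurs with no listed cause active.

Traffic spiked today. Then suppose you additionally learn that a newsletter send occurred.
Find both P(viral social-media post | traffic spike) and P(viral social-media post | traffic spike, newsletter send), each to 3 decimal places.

Under noisy-OR, P(traffic spike | causes) = 1 − (1−0.042)·∏(1−qᵢ) over the active causes.
P(traffic spike) = 0.042*0.91*0.69 + 0.77008*0.91*0.31 + 0.84672*0.09*0.69 + 0.963213*0.09*0.31 = 0.026372 + 0.217240 + 0.052581 + 0.026874 = 0.323067
Of this, 0.244114 comes from 0.217240 + 0.026874 (the viral social-media post=true cases).
P(viral social-media post | traffic spike) = 0.244114 / 0.323067 ≈ 0.756

With the extra evidence:
By total probability over both values of viral social-media post:
  P(traffic spike | newsletter send) = 0.84672×0.69 + 0.963213×0.31
        = 0.584237 + 0.298596 = 0.882833
Keeping only the viral social-media post-present terms gives 0.298596, so
  P(viral social-media post | traffic spike, newsletter send) = 0.298596 / 0.882833 ≈ 0.338
— newsletter send explains away the evidence for viral social-media post.

P(viral social-media post | traffic spike) ≈ 0.756; P(viral social-media post | traffic spike, newsletter send) ≈ 0.338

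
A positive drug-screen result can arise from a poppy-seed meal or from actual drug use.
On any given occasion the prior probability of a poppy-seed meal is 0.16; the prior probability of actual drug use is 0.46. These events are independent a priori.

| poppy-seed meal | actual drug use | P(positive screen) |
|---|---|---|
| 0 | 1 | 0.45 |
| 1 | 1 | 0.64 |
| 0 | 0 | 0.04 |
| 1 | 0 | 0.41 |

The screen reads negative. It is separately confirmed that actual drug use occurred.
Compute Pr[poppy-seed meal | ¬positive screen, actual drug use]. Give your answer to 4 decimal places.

For the numerator, keep only poppy-seed meal=true terms: 0.36*0.16 = 0.057600
Normalizer over all consistent configurations: 0.55*0.84 + 0.36*0.16 = 0.519600
Posterior = 0.057600 / 0.519600 ≈ 0.1109

Pr[poppy-seed meal | ¬positive screen, actual drug use] ≈ 0.1109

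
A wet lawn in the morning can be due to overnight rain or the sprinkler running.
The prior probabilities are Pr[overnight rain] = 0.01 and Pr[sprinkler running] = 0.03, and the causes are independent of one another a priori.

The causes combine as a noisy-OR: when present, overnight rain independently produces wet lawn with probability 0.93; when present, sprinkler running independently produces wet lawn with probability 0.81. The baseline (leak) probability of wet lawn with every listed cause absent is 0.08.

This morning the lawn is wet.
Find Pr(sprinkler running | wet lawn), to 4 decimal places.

Pr(sprinkler running | wet lawn) ≈ 0.2241

Under noisy-OR, P(wet lawn | causes) = 1 − (1−0.08)·∏(1−qᵢ) over the active causes.
Enumerate the 4 (overnight rain, sprinkler running) configurations and weight by the priors:
  P(wet lawn) = 0.08*0.99*0.97 + 0.8252*0.99*0.03 + 0.9356*0.01*0.97 + 0.987764*0.01*0.03
        = 0.076824 + 0.024508 + 0.009075 + 0.000296 = 0.110703
The terms with sprinkler running present sum to 0.024804, so
  P(sprinkler running | wet lawn) = 0.024804 / 0.110703 ≈ 0.2241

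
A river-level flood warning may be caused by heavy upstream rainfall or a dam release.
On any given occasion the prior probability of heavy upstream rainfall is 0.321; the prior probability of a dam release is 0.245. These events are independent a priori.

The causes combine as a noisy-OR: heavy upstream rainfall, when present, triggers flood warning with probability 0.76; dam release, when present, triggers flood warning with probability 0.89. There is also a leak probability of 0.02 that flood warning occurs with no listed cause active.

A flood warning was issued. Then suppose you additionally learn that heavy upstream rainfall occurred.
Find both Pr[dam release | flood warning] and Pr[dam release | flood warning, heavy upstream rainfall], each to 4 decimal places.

Pr[dam release | flood warning] ≈ 0.5350; Pr[dam release | flood warning, heavy upstream rainfall] ≈ 0.2924

Under noisy-OR, P(flood warning | causes) = 1 − (1−0.02)·∏(1−qᵢ) over the active causes.
P(flood warning) = 0.02·0.679·0.755 + 0.8922·0.679·0.245 + 0.7648·0.321·0.755 + 0.974128·0.321·0.245 = 0.010253 + 0.148422 + 0.185353 + 0.076610 = 0.420638
The dam release-present share is 0.148422 + 0.076610 = 0.225032.
Hence the posterior is 0.225032/0.420638 ≈ 0.5350.

Now condition on the additional information:
P(flood warning | heavy upstream rainfall) = 0.7648×0.755 + 0.974128×0.245 = 0.577424 + 0.238661 = 0.816085
Of this, 0.238661 comes from 0.974128×0.245 (the dam release=true cases).
So P(dam release | flood warning, heavy upstream rainfall) = 0.238661/0.816085 ≈ 0.2924.
The drop from 0.5350 to 0.2924 is the explaining-away (discounting) effect.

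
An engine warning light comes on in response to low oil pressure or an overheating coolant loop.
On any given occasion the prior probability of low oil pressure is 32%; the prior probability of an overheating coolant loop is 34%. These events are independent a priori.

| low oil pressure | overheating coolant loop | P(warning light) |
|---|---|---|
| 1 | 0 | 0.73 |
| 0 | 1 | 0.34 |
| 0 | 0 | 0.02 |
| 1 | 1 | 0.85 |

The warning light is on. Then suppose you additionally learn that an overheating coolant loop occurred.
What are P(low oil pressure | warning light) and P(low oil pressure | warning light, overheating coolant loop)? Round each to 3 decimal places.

P(low oil pressure | warning light) ≈ 0.738; P(low oil pressure | warning light, overheating coolant loop) ≈ 0.541

Weight on low oil pressure=true, given the evidence: 0.154176 + 0.092480 = 0.246656
Normalizer over all consistent configurations: 0.02*0.68*0.66 + 0.34*0.68*0.34 + 0.73*0.32*0.66 + 0.85*0.32*0.34 = 0.334240
P(low oil pressure | warning light) = 0.246656/0.334240 ≈ 0.738

With the extra evidence:
By total probability over both values of low oil pressure:
  P(warning light | overheating coolant loop) = 0.34·0.68 + 0.85·0.32
        = 0.231200 + 0.272000 = 0.503200
Configurations with low oil pressure contribute 0.272000, so
  P(low oil pressure | warning light, overheating coolant loop) = 0.272000 / 0.503200 ≈ 0.541
This is intercausal reasoning (explaining away): once overheating coolant loop accounts for the warning light, low oil pressure becomes less likely.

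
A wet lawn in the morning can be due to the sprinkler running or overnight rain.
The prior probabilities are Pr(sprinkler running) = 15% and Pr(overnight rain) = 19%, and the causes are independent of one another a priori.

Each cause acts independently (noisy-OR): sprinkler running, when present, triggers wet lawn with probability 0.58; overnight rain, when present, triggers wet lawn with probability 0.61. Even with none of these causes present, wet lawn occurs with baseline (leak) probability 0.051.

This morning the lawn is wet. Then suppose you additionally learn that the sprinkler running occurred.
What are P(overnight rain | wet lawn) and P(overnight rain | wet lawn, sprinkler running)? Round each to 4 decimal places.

P(overnight rain | wet lawn) ≈ 0.5376; P(overnight rain | wet lawn, sprinkler running) ≈ 0.2478

Under noisy-OR, P(wet lawn | causes) = 1 − (1−0.051)·∏(1−qᵢ) over the active causes.
By total probability over the 4 (sprinkler running, overnight rain) configurations:
  P(wet lawn) = 0.051·0.85·0.81 + 0.62989·0.85·0.19 + 0.60142·0.15·0.81 + 0.844554·0.15·0.19
        = 0.035113 + 0.101727 + 0.073073 + 0.024070 = 0.233983
Keeping only the overnight rain-present terms gives 0.125797, so
  P(overnight rain | wet lawn) = 0.125797 / 0.233983 ≈ 0.5376

Now condition on the additional information:
P(wet lawn | sprinkler running) = 0.60142·0.81 + 0.844554·0.19 = 0.487150 + 0.160465 = 0.647615
Of this, 0.160465 comes from 0.844554·0.19 (the overnight rain=true cases).
Hence the posterior is 0.160465/0.647615 ≈ 0.2478.
— sprinkler running explains away the evidence for overnight rain.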